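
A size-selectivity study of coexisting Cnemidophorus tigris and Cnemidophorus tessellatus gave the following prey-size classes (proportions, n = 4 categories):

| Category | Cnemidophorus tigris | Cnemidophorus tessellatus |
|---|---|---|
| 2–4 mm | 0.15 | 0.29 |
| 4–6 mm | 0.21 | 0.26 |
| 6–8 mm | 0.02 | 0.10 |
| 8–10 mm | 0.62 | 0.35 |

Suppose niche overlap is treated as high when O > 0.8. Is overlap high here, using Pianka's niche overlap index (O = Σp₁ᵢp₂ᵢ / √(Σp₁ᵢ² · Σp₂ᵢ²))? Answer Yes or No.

Yes

Σ p₁ᵢp₂ᵢ = 0.0435 + 0.0546 + 0.0020 + 0.2170 = 0.3171
Σp_1ᵢ² = 0.15² + 0.21² + 0.02² + 0.62² = 0.0225 + 0.0441 + 0.0004 + 0.3844 = 0.4514
Σp_2ᵢ² = 0.29² + 0.26² + 0.10² + 0.35² = 0.0841 + 0.0676 + 0.0100 + 0.1225 = 0.2842
O = 0.3171 / √(0.4514 × 0.2842) = 0.3171 / 0.35817 = 0.8853
O = 0.8853 > 0.8 → Yes.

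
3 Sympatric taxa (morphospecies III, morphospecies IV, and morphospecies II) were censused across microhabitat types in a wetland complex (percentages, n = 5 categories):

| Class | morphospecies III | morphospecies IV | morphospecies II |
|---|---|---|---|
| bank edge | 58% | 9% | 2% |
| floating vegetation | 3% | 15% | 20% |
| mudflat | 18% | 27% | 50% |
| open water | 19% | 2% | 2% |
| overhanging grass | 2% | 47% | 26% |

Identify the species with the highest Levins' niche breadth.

Convert percentages to proportions (divide by 100).
Σp_IIIᵢ² = 0.58² + 0.03² + 0.18² + 0.19² + 0.02² = 0.3364 + 0.0009 + 0.0324 + 0.0361 + 0.0004 = 0.4062
B_III = 1 / 0.4062 = 2.4618
Σp_IVᵢ² = 0.09² + 0.15² + 0.27² + 0.02² + 0.47² = 0.0081 + 0.0225 + 0.0729 + 0.0004 + 0.2209 = 0.3248
B_IV = 1 / 0.3248 = 3.0788
Σp_IIᵢ² = 0.02² + 0.20² + 0.50² + 0.02² + 0.26² = 0.0004 + 0.0400 + 0.2500 + 0.0004 + 0.0676 = 0.3584
B_II = 1 / 0.3584 = 2.7902
Highest B → broadest niche (most generalist): morphospecies IV (B = 3.08).

morphospecies IV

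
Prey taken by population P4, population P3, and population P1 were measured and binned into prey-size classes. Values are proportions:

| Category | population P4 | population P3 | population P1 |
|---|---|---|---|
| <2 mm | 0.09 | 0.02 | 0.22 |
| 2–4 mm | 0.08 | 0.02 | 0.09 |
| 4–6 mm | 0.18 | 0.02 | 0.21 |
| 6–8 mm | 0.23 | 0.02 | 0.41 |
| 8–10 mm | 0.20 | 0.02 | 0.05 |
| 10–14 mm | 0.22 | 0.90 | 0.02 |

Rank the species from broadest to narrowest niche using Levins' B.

population P4 > population P1 > population P3

Σp_P4ᵢ² = 0.09² + 0.08² + 0.18² + 0.23² + 0.20² + 0.22² = 0.0081 + 0.0064 + 0.0324 + 0.0529 + 0.0400 + 0.0484 = 0.1882
B_P4 = 1 / 0.1882 = 5.3135
Σp_P3ᵢ² = 0.02² + 0.02² + 0.02² + 0.02² + 0.02² + 0.90² = 0.0004 + 0.0004 + 0.0004 + 0.0004 + 0.0004 + 0.8100 = 0.8120
B_P3 = 1 / 0.8120 = 1.2315
Σp_P1ᵢ² = 0.22² + 0.09² + 0.21² + 0.41² + 0.05² + 0.02² = 0.0484 + 0.0081 + 0.0441 + 0.1681 + 0.0025 + 0.0004 = 0.2716
B_P1 = 1 / 0.2716 = 3.6819
Ranking by B (broadest → narrowest): population P4 (5.31) > population P1 (3.68) > population P3 (1.23)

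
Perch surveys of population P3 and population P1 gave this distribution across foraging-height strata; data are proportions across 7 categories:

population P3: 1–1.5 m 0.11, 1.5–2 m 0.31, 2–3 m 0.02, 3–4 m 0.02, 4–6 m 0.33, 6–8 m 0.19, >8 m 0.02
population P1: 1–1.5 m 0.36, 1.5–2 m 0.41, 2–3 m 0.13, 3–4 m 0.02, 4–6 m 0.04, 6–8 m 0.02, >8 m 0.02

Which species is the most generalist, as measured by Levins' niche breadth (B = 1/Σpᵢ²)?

population P3

Σp_P3ᵢ² = 0.11² + 0.31² + 0.02² + 0.02² + 0.33² + 0.19² + 0.02² = 0.0121 + 0.0961 + 0.0004 + 0.0004 + 0.1089 + 0.0361 + 0.0004 = 0.2544
B_P3 = 1 / 0.2544 = 3.9308
Σp_P1ᵢ² = 0.36² + 0.41² + 0.13² + 0.02² + 0.04² + 0.02² + 0.02² = 0.1296 + 0.1681 + 0.0169 + 0.0004 + 0.0016 + 0.0004 + 0.0004 = 0.3174
B_P1 = 1 / 0.3174 = 3.1506
Highest B → broadest niche (most generalist): population P3 (B = 3.93).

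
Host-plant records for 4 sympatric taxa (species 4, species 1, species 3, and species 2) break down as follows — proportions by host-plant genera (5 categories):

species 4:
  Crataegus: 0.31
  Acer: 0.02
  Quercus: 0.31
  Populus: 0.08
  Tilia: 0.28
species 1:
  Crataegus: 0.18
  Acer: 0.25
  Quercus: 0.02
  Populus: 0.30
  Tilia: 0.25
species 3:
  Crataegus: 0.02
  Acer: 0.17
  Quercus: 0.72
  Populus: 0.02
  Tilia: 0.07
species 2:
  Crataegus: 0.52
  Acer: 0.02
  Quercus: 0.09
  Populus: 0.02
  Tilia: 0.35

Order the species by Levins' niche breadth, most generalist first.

species 1 > species 4 > species 2 > species 3

Σp_4ᵢ² = 0.31² + 0.02² + 0.31² + 0.08² + 0.28² = 0.0961 + 0.0004 + 0.0961 + 0.0064 + 0.0784 = 0.2774
B_4 = 1 / 0.2774 = 3.6049
Σp_1ᵢ² = 0.18² + 0.25² + 0.02² + 0.30² + 0.25² = 0.0324 + 0.0625 + 0.0004 + 0.0900 + 0.0625 = 0.2478
B_1 = 1 / 0.2478 = 4.0355
Σp_3ᵢ² = 0.02² + 0.17² + 0.72² + 0.02² + 0.07² = 0.0004 + 0.0289 + 0.5184 + 0.0004 + 0.0049 = 0.5530
B_3 = 1 / 0.5530 = 1.8083
Σp_2ᵢ² = 0.52² + 0.02² + 0.09² + 0.02² + 0.35² = 0.2704 + 0.0004 + 0.0081 + 0.0004 + 0.1225 = 0.4018
B_2 = 1 / 0.4018 = 2.4888
Ranking by B (broadest → narrowest): species 1 (4.04) > species 4 (3.60) > species 2 (2.49) > species 3 (1.81)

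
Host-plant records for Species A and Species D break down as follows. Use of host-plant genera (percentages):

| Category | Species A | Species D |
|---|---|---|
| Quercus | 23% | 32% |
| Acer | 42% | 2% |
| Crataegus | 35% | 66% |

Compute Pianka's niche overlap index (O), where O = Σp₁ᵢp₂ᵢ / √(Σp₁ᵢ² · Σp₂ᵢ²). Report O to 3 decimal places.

0.719

Convert percentages to proportions (divide by 100).
Σ p₁ᵢp₂ᵢ = 0.0736 + 0.0084 + 0.2310 = 0.3130
Σp_1ᵢ² = 0.23² + 0.42² + 0.35² = 0.0529 + 0.1764 + 0.1225 = 0.3518
Σp_2ᵢ² = 0.32² + 0.02² + 0.66² = 0.1024 + 0.0004 + 0.4356 = 0.5384
O = 0.3130 / √(0.3518 × 0.5384) = 0.3130 / 0.435212 = 0.71919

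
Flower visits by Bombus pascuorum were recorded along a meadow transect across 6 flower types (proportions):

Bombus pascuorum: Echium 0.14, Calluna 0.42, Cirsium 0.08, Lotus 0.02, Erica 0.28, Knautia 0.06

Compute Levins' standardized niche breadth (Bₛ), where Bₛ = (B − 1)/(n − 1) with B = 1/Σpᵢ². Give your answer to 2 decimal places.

0.50

Σpᵢ² = 0.14² + 0.42² + 0.08² + 0.02² + 0.28² + 0.06² = 0.0196 + 0.1764 + 0.0064 + 0.0004 + 0.0784 + 0.0036 = 0.2848
B = 1 / 0.2848 = 3.5112
Bₛ = (B − 1)/(n − 1) = (3.5112 − 1)/(6 − 1) = 2.5112/5 = 0.5022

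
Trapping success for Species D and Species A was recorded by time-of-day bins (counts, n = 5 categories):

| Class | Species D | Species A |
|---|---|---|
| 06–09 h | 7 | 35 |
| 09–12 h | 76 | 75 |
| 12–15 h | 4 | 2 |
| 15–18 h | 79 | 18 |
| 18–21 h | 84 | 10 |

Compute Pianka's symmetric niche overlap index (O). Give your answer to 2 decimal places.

Proportions for Species D (n=250): 7/250=0.0280, 76/250=0.3040, 4/250=0.0160, 79/250=0.3160, 84/250=0.3360
Proportions for Species A (n=140): 35/140=0.2500, 75/140=0.5357, 2/140=0.0143, 18/140=0.1286, 10/140=0.0714
Σ p₁ᵢp₂ᵢ = 0.007000 + 0.162853 + 0.000229 + 0.040638 + 0.023990 = 0.234710
Σp_1ᵢ² = 0.0280² + 0.3040² + 0.0160² + 0.3160² + 0.3360² = 0.000784 + 0.092416 + 0.000256 + 0.099856 + 0.112896 = 0.306208
Σp_2ᵢ² = 0.2500² + 0.5357² + 0.0143² + 0.1286² + 0.0714² = 0.062500 + 0.286974 + 0.000204 + 0.016538 + 0.005098 = 0.371314
O = 0.234710 / √(0.306208 × 0.371314) = 0.234710 / 0.3371933 = 0.6961

0.70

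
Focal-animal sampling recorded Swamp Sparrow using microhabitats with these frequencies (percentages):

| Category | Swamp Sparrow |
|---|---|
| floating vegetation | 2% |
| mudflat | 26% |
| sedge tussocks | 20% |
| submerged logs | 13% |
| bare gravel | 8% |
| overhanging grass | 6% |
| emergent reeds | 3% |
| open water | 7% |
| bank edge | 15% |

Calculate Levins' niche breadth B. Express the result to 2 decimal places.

6.13

Convert percentages to proportions (divide by 100).
Σpᵢ² = 0.02² + 0.26² + 0.20² + 0.13² + 0.08² + 0.06² + 0.03² + 0.07² + 0.15² = 0.0004 + 0.0676 + 0.0400 + 0.0169 + 0.0064 + 0.0036 + 0.0009 + 0.0049 + 0.0225 = 0.1632
B = 1 / 0.1632 = 6.1275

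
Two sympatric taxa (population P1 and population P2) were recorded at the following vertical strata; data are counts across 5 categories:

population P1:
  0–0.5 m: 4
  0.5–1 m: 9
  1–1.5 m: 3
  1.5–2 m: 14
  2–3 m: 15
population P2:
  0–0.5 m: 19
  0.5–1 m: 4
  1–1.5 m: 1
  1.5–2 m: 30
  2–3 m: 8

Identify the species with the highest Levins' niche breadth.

Proportions for population P1 (n=45): 4/45=0.0889, 9/45=0.2000, 3/45=0.0667, 14/45=0.3111, 15/45=0.3333
Proportions for population P2 (n=62): 19/62=0.3065, 4/62=0.0645, 1/62=0.0161, 30/62=0.4839, 8/62=0.1290
Σp_P1ᵢ² = 0.0889² + 0.2000² + 0.0667² + 0.3111² + 0.3333² = 0.007903 + 0.040000 + 0.004449 + 0.096783 + 0.111089 = 0.260224
B_P1 = 1 / 0.260224 = 3.8428
Σp_P2ᵢ² = 0.3065² + 0.0645² + 0.0161² + 0.4839² + 0.1290² = 0.093942 + 0.004160 + 0.000259 + 0.234159 + 0.016641 = 0.349161
B_P2 = 1 / 0.349161 = 2.8640
Highest B → broadest niche (most generalist): population P1 (B = 3.84).

population P1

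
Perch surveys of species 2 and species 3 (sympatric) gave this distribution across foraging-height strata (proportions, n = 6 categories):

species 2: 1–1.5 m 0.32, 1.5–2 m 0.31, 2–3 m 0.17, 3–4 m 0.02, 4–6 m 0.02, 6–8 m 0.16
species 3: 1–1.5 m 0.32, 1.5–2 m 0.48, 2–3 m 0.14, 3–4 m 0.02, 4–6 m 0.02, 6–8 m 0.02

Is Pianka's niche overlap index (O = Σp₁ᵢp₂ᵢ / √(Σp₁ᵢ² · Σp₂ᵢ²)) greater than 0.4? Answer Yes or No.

Yes

Σ p₁ᵢp₂ᵢ = 0.1024 + 0.1488 + 0.0238 + 0.0004 + 0.0004 + 0.0032 = 0.2790
Σp_1ᵢ² = 0.32² + 0.31² + 0.17² + 0.02² + 0.02² + 0.16² = 0.1024 + 0.0961 + 0.0289 + 0.0004 + 0.0004 + 0.0256 = 0.2538
Σp_2ᵢ² = 0.32² + 0.48² + 0.14² + 0.02² + 0.02² + 0.02² = 0.1024 + 0.2304 + 0.0196 + 0.0004 + 0.0004 + 0.0004 = 0.3536
O = 0.2790 / √(0.2538 × 0.3536) = 0.2790 / 0.29957 = 0.9313
O = 0.9313 > 0.4 → Yes.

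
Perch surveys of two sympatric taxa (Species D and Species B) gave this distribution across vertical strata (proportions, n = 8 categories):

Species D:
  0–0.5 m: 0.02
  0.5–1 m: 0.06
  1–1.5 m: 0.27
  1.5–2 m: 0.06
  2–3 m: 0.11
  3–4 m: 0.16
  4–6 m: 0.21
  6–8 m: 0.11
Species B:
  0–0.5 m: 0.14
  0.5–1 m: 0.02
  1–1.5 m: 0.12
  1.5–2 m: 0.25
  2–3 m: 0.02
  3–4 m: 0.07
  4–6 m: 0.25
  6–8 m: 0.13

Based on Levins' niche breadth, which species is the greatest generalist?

Species D

Σp_Dᵢ² = 0.02² + 0.06² + 0.27² + 0.06² + 0.11² + 0.16² + 0.21² + 0.11² = 0.0004 + 0.0036 + 0.0729 + 0.0036 + 0.0121 + 0.0256 + 0.0441 + 0.0121 = 0.1744
B_D = 1 / 0.1744 = 5.7339
Σp_Bᵢ² = 0.14² + 0.02² + 0.12² + 0.25² + 0.02² + 0.07² + 0.25² + 0.13² = 0.0196 + 0.0004 + 0.0144 + 0.0625 + 0.0004 + 0.0049 + 0.0625 + 0.0169 = 0.1816
B_B = 1 / 0.1816 = 5.5066
Highest B → broadest niche (most generalist): Species D (B = 5.73).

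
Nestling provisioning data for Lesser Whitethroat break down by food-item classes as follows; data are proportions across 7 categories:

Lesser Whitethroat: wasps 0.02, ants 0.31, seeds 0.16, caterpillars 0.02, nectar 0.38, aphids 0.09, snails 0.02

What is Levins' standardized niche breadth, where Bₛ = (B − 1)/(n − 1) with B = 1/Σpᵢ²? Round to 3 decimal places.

0.439

Σpᵢ² = 0.02² + 0.31² + 0.16² + 0.02² + 0.38² + 0.09² + 0.02² = 0.0004 + 0.0961 + 0.0256 + 0.0004 + 0.1444 + 0.0081 + 0.0004 = 0.2754
B = 1 / 0.2754 = 3.63108
Bₛ = (B − 1)/(n − 1) = (3.63108 − 1)/(7 − 1) = 2.63108/6 = 0.43851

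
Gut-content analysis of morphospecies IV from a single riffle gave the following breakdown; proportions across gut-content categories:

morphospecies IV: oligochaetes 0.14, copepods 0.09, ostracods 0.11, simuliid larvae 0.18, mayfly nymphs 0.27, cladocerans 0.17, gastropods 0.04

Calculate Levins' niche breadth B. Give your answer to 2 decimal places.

Σpᵢ² = 0.14² + 0.09² + 0.11² + 0.18² + 0.27² + 0.17² + 0.04² = 0.0196 + 0.0081 + 0.0121 + 0.0324 + 0.0729 + 0.0289 + 0.0016 = 0.1756
B = 1 / 0.1756 = 5.6948

5.69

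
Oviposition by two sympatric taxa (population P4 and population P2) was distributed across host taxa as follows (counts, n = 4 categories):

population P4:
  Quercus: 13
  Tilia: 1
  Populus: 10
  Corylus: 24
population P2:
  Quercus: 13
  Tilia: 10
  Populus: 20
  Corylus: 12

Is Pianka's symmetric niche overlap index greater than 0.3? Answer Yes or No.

Proportions for population P4 (n=48): 13/48=0.2708, 1/48=0.0208, 10/48=0.2083, 24/48=0.5000
Proportions for population P2 (n=55): 13/55=0.2364, 10/55=0.1818, 20/55=0.3636, 12/55=0.2182
Σ p₁ᵢp₂ᵢ = 0.064017 + 0.003781 + 0.075738 + 0.109100 = 0.252636
Σp_1ᵢ² = 0.2708² + 0.0208² + 0.2083² + 0.5000² = 0.073333 + 0.000433 + 0.043389 + 0.250000 = 0.367155
Σp_2ᵢ² = 0.2364² + 0.1818² + 0.3636² + 0.2182² = 0.055885 + 0.033051 + 0.132205 + 0.047611 = 0.268752
O = 0.252636 / √(0.367155 × 0.268752) = 0.252636 / 0.3141236 = 0.8043
O = 0.8043 > 0.3 → Yes.

Yes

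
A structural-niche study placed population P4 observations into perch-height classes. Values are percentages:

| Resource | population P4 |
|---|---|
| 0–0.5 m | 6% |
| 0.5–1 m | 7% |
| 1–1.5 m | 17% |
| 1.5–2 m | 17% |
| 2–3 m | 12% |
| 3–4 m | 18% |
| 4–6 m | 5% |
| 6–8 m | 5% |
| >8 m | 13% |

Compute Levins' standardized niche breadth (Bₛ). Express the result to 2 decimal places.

Convert percentages to proportions (divide by 100).
Σpᵢ² = 0.06² + 0.07² + 0.17² + 0.17² + 0.12² + 0.18² + 0.05² + 0.05² + 0.13² = 0.0036 + 0.0049 + 0.0289 + 0.0289 + 0.0144 + 0.0324 + 0.0025 + 0.0025 + 0.0169 = 0.1350
B = 1 / 0.1350 = 7.4074
Bₛ = (B − 1)/(n − 1) = (7.4074 − 1)/(9 − 1) = 6.4074/8 = 0.8009

0.80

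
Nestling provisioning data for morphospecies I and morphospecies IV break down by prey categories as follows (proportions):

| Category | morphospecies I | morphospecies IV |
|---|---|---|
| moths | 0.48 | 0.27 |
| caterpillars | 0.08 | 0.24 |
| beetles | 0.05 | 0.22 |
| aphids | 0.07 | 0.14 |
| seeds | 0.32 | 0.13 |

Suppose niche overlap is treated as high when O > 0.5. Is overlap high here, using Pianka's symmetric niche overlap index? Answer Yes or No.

Σ p₁ᵢp₂ᵢ = 0.1296 + 0.0192 + 0.0110 + 0.0098 + 0.0416 = 0.2112
Σp_1ᵢ² = 0.48² + 0.08² + 0.05² + 0.07² + 0.32² = 0.2304 + 0.0064 + 0.0025 + 0.0049 + 0.1024 = 0.3466
Σp_2ᵢ² = 0.27² + 0.24² + 0.22² + 0.14² + 0.13² = 0.0729 + 0.0576 + 0.0484 + 0.0196 + 0.0169 = 0.2154
O = 0.2112 / √(0.3466 × 0.2154) = 0.2112 / 0.27324 = 0.7729
O = 0.7729 > 0.5 → Yes.

Yes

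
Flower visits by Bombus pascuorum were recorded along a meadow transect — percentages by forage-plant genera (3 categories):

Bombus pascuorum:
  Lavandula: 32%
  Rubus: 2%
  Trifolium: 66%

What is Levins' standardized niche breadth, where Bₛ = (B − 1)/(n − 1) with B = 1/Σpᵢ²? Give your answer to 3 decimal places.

Convert percentages to proportions (divide by 100).
Σpᵢ² = 0.32² + 0.02² + 0.66² = 0.1024 + 0.0004 + 0.4356 = 0.5384
B = 1 / 0.5384 = 1.85736
Bₛ = (B − 1)/(n − 1) = (1.85736 − 1)/(3 − 1) = 0.85736/2 = 0.42868

0.429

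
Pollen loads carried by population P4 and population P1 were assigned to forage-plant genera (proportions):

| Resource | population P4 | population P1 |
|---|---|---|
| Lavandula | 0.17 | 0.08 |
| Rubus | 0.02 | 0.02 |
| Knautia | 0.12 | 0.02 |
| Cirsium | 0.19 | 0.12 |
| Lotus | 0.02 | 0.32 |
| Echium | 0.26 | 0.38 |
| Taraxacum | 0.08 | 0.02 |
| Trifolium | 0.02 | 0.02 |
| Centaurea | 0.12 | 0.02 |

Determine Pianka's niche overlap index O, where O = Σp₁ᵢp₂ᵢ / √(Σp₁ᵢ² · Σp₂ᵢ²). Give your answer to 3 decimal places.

0.697

Σ p₁ᵢp₂ᵢ = 0.0136 + 0.0004 + 0.0024 + 0.0228 + 0.0064 + 0.0988 + 0.0016 + 0.0004 + 0.0024 = 0.1488
Σp_1ᵢ² = 0.17² + 0.02² + 0.12² + 0.19² + 0.02² + 0.26² + 0.08² + 0.02² + 0.12² = 0.0289 + 0.0004 + 0.0144 + 0.0361 + 0.0004 + 0.0676 + 0.0064 + 0.0004 + 0.0144 = 0.1690
Σp_2ᵢ² = 0.08² + 0.02² + 0.02² + 0.12² + 0.32² + 0.38² + 0.02² + 0.02² + 0.02² = 0.0064 + 0.0004 + 0.0004 + 0.0144 + 0.1024 + 0.1444 + 0.0004 + 0.0004 + 0.0004 = 0.2696
O = 0.1488 / √(0.1690 × 0.2696) = 0.1488 / 0.213454 = 0.69711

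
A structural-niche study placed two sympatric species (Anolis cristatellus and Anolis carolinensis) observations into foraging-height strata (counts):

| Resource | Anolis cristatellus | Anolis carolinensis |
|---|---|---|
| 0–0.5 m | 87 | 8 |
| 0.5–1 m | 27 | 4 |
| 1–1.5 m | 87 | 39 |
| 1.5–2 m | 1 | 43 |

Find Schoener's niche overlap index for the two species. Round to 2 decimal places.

Proportions for Anolis cristatellus (n=202): 87/202=0.4307, 27/202=0.1337, 87/202=0.4307, 1/202=0.0050
Proportions for Anolis carolinensis (n=94): 8/94=0.0851, 4/94=0.0426, 39/94=0.4149, 43/94=0.4574
Σ|p₁ᵢ − p₂ᵢ| = 0.3456 + 0.0911 + 0.0158 + 0.4524 = 0.9049
D = 1 − ½ × 0.9049 = 1 − 0.45245 = 0.54755

0.55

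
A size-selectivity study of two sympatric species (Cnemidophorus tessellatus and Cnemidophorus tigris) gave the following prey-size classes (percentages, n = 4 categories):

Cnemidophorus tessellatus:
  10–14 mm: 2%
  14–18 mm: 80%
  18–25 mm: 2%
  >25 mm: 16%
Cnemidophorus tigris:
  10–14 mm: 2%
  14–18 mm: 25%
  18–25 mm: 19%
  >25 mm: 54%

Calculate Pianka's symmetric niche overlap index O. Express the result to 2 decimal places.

Convert percentages to proportions (divide by 100).
Σ p₁ᵢp₂ᵢ = 0.0004 + 0.2000 + 0.0038 + 0.0864 = 0.2906
Σp_1ᵢ² = 0.02² + 0.80² + 0.02² + 0.16² = 0.0004 + 0.6400 + 0.0004 + 0.0256 = 0.6664
Σp_2ᵢ² = 0.02² + 0.25² + 0.19² + 0.54² = 0.0004 + 0.0625 + 0.0361 + 0.2916 = 0.3906
O = 0.2906 / √(0.6664 × 0.3906) = 0.2906 / 0.51019 = 0.5696

0.57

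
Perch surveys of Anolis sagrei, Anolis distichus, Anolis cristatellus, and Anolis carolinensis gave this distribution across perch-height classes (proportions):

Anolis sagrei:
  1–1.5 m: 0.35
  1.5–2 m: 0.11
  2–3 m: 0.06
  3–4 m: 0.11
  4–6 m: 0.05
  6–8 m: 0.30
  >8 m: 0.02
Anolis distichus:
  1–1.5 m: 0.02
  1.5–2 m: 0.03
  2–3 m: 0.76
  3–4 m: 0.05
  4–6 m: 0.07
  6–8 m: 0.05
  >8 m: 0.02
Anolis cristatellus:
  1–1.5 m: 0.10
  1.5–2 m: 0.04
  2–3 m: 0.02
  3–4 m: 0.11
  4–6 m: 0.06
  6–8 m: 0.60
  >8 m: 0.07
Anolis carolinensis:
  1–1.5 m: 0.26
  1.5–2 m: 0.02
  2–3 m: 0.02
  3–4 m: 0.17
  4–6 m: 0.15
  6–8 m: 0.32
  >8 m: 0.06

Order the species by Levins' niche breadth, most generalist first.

Σp_sagrᵢ² = 0.35² + 0.11² + 0.06² + 0.11² + 0.05² + 0.30² + 0.02² = 0.1225 + 0.0121 + 0.0036 + 0.0121 + 0.0025 + 0.0900 + 0.0004 = 0.2432
B_sagr = 1 / 0.2432 = 4.1118
Σp_distᵢ² = 0.02² + 0.03² + 0.76² + 0.05² + 0.07² + 0.05² + 0.02² = 0.0004 + 0.0009 + 0.5776 + 0.0025 + 0.0049 + 0.0025 + 0.0004 = 0.5892
B_dist = 1 / 0.5892 = 1.6972
Σp_crisᵢ² = 0.10² + 0.04² + 0.02² + 0.11² + 0.06² + 0.60² + 0.07² = 0.0100 + 0.0016 + 0.0004 + 0.0121 + 0.0036 + 0.3600 + 0.0049 = 0.3926
B_cris = 1 / 0.3926 = 2.5471
Σp_caroᵢ² = 0.26² + 0.02² + 0.02² + 0.17² + 0.15² + 0.32² + 0.06² = 0.0676 + 0.0004 + 0.0004 + 0.0289 + 0.0225 + 0.1024 + 0.0036 = 0.2258
B_caro = 1 / 0.2258 = 4.4287
Ranking by B (broadest → narrowest): Anolis carolinensis (4.43) > Anolis sagrei (4.11) > Anolis cristatellus (2.55) > Anolis distichus (1.70)

Anolis carolinensis > Anolis sagrei > Anolis cristatellus > Anolis distichus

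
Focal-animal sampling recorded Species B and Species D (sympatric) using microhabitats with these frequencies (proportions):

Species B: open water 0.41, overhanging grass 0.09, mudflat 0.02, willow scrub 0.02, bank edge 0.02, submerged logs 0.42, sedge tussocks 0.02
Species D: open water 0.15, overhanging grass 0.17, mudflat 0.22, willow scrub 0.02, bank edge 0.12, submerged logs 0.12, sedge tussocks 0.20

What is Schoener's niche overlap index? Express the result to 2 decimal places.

0.44

Σ|p₁ᵢ − p₂ᵢ| = 0.26 + 0.08 + 0.20 + 0.00 + 0.10 + 0.30 + 0.18 = 1.12
D = 1 − ½ × 1.12 = 1 − 0.560 = 0.4400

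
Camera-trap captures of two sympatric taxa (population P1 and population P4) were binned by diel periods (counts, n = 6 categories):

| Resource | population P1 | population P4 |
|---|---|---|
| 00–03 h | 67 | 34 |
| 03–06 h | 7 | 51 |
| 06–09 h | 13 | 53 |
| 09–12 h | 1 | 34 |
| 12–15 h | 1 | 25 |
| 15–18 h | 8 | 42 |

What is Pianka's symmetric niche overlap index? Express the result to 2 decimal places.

0.54

Proportions for population P1 (n=97): 67/97=0.6907, 7/97=0.0722, 13/97=0.1340, 1/97=0.0103, 1/97=0.0103, 8/97=0.0825
Proportions for population P4 (n=239): 34/239=0.1423, 51/239=0.2134, 53/239=0.2218, 34/239=0.1423, 25/239=0.1046, 42/239=0.1757
Σ p₁ᵢp₂ᵢ = 0.098287 + 0.015407 + 0.029721 + 0.001466 + 0.001077 + 0.014495 = 0.160453
Σp_1ᵢ² = 0.6907² + 0.0722² + 0.1340² + 0.0103² + 0.0103² + 0.0825² = 0.477066 + 0.005213 + 0.017956 + 0.000106 + 0.000106 + 0.006806 = 0.507253
Σp_2ᵢ² = 0.1423² + 0.2134² + 0.2218² + 0.1423² + 0.1046² + 0.1757² = 0.020249 + 0.045540 + 0.049195 + 0.020249 + 0.010941 + 0.030870 = 0.177044
O = 0.160453 / √(0.507253 × 0.177044) = 0.160453 / 0.2996767 = 0.5354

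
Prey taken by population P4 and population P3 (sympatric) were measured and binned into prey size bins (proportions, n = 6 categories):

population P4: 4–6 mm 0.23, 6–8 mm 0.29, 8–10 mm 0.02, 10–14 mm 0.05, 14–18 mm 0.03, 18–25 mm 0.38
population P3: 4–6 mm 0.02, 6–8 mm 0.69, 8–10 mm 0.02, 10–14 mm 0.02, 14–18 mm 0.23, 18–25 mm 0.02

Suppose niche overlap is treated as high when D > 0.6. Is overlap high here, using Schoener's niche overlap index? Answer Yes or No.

Σ|p₁ᵢ − p₂ᵢ| = 0.21 + 0.40 + 0.00 + 0.03 + 0.20 + 0.36 = 1.20
D = 1 − ½ × 1.20 = 1 − 0.600 = 0.4000
D = 0.4000 < 0.6 → No.

No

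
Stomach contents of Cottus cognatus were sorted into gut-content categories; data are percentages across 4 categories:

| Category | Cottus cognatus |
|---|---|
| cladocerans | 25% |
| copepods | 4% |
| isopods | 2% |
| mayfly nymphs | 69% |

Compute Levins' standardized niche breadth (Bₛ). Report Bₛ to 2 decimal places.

0.28

Convert percentages to proportions (divide by 100).
Σpᵢ² = 0.25² + 0.04² + 0.02² + 0.69² = 0.0625 + 0.0016 + 0.0004 + 0.4761 = 0.5406
B = 1 / 0.5406 = 1.8498
Bₛ = (B − 1)/(n − 1) = (1.8498 − 1)/(4 − 1) = 0.8498/3 = 0.2833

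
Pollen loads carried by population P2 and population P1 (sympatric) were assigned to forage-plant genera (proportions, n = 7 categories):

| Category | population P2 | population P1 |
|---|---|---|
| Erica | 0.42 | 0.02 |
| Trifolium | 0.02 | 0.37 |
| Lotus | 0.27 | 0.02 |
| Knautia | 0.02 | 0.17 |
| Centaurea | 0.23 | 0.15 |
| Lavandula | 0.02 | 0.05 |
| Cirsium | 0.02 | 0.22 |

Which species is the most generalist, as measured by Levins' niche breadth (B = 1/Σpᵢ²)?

Σp_P2ᵢ² = 0.42² + 0.02² + 0.27² + 0.02² + 0.23² + 0.02² + 0.02² = 0.1764 + 0.0004 + 0.0729 + 0.0004 + 0.0529 + 0.0004 + 0.0004 = 0.3038
B_P2 = 1 / 0.3038 = 3.2916
Σp_P1ᵢ² = 0.02² + 0.37² + 0.02² + 0.17² + 0.15² + 0.05² + 0.22² = 0.0004 + 0.1369 + 0.0004 + 0.0289 + 0.0225 + 0.0025 + 0.0484 = 0.2400
B_P1 = 1 / 0.2400 = 4.1667
Highest B → broadest niche (most generalist): population P1 (B = 4.17).

population P1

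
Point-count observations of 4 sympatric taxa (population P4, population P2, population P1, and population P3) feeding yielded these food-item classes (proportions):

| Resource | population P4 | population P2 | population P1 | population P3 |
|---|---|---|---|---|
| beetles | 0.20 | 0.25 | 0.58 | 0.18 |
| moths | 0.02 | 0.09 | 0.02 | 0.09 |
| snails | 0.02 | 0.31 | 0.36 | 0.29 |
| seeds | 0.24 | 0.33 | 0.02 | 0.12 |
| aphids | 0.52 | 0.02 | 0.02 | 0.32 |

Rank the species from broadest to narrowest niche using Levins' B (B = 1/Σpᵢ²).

Σp_P4ᵢ² = 0.20² + 0.02² + 0.02² + 0.24² + 0.52² = 0.0400 + 0.0004 + 0.0004 + 0.0576 + 0.2704 = 0.3688
B_P4 = 1 / 0.3688 = 2.7115
Σp_P2ᵢ² = 0.25² + 0.09² + 0.31² + 0.33² + 0.02² = 0.0625 + 0.0081 + 0.0961 + 0.1089 + 0.0004 = 0.2760
B_P2 = 1 / 0.2760 = 3.6232
Σp_P1ᵢ² = 0.58² + 0.02² + 0.36² + 0.02² + 0.02² = 0.3364 + 0.0004 + 0.1296 + 0.0004 + 0.0004 = 0.4672
B_P1 = 1 / 0.4672 = 2.1404
Σp_P3ᵢ² = 0.18² + 0.09² + 0.29² + 0.12² + 0.32² = 0.0324 + 0.0081 + 0.0841 + 0.0144 + 0.1024 = 0.2414
B_P3 = 1 / 0.2414 = 4.1425
Ranking by B (broadest → narrowest): population P3 (4.14) > population P2 (3.62) > population P4 (2.71) > population P1 (2.14)

population P3 > population P2 > population P4 > population P1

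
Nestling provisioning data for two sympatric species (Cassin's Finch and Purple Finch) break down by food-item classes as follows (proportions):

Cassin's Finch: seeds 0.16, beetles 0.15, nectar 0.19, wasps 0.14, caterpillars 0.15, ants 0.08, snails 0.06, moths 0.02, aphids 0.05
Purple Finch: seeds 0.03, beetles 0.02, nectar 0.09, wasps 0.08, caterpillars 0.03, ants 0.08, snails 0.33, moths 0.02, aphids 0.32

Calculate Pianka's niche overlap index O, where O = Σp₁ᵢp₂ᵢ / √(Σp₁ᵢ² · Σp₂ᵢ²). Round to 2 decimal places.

0.46

Σ p₁ᵢp₂ᵢ = 0.0048 + 0.0030 + 0.0171 + 0.0112 + 0.0045 + 0.0064 + 0.0198 + 0.0004 + 0.0160 = 0.0832
Σp_1ᵢ² = 0.16² + 0.15² + 0.19² + 0.14² + 0.15² + 0.08² + 0.06² + 0.02² + 0.05² = 0.0256 + 0.0225 + 0.0361 + 0.0196 + 0.0225 + 0.0064 + 0.0036 + 0.0004 + 0.0025 = 0.1392
Σp_2ᵢ² = 0.03² + 0.02² + 0.09² + 0.08² + 0.03² + 0.08² + 0.33² + 0.02² + 0.32² = 0.0009 + 0.0004 + 0.0081 + 0.0064 + 0.0009 + 0.0064 + 0.1089 + 0.0004 + 0.1024 = 0.2348
O = 0.0832 / √(0.1392 × 0.2348) = 0.0832 / 0.18079 = 0.4602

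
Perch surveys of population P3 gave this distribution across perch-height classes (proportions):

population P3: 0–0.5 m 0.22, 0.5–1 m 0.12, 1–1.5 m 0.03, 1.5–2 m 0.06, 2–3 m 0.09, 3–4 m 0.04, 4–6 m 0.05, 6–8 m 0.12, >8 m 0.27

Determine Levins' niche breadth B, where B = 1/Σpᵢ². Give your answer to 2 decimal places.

Σpᵢ² = 0.22² + 0.12² + 0.03² + 0.06² + 0.09² + 0.04² + 0.05² + 0.12² + 0.27² = 0.0484 + 0.0144 + 0.0009 + 0.0036 + 0.0081 + 0.0016 + 0.0025 + 0.0144 + 0.0729 = 0.1668
B = 1 / 0.1668 = 5.9952

6.00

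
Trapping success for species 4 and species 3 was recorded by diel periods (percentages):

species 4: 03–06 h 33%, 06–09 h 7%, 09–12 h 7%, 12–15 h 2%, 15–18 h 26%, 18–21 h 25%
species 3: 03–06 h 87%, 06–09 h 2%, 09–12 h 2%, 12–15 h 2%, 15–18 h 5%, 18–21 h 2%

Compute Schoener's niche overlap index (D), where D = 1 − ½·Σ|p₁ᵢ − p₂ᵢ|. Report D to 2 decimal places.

Convert percentages to proportions (divide by 100).
Σ|p₁ᵢ − p₂ᵢ| = 0.54 + 0.05 + 0.05 + 0.00 + 0.21 + 0.23 = 1.08
D = 1 − ½ × 1.08 = 1 − 0.540 = 0.4600

0.46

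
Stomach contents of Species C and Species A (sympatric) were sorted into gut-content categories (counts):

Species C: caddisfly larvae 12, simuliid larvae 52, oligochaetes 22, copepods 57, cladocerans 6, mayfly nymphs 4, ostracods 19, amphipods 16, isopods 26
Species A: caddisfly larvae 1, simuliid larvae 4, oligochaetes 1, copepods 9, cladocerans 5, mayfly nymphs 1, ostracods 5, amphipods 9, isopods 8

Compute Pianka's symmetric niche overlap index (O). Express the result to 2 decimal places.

0.81

Proportions for Species C (n=214): 12/214=0.0561, 52/214=0.2430, 22/214=0.1028, 57/214=0.2664, 6/214=0.0280, 4/214=0.0187, 19/214=0.0888, 16/214=0.0748, 26/214=0.1215
Proportions for Species A (n=43): 1/43=0.0233, 4/43=0.0930, 1/43=0.0233, 9/43=0.2093, 5/43=0.1163, 1/43=0.0233, 5/43=0.1163, 9/43=0.2093, 8/43=0.1860
Σ p₁ᵢp₂ᵢ = 0.001307 + 0.022599 + 0.002395 + 0.055758 + 0.003256 + 0.000436 + 0.010327 + 0.015656 + 0.022599 = 0.134333
Σp_1ᵢ² = 0.0561² + 0.2430² + 0.1028² + 0.2664² + 0.0280² + 0.0187² + 0.0888² + 0.0748² + 0.1215² = 0.003147 + 0.059049 + 0.010568 + 0.070969 + 0.000784 + 0.000350 + 0.007885 + 0.005595 + 0.014762 = 0.173109
Σp_2ᵢ² = 0.0233² + 0.0930² + 0.0233² + 0.2093² + 0.1163² + 0.0233² + 0.1163² + 0.2093² + 0.1860² = 0.000543 + 0.008649 + 0.000543 + 0.043806 + 0.013526 + 0.000543 + 0.013526 + 0.043806 + 0.034596 = 0.159538
O = 0.134333 / √(0.173109 × 0.159538) = 0.134333 / 0.1661850 = 0.8083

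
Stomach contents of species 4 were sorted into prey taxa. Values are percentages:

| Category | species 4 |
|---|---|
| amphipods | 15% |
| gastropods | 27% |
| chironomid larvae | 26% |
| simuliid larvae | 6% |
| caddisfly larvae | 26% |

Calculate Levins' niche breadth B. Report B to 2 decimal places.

4.27

Convert percentages to proportions (divide by 100).
Σpᵢ² = 0.15² + 0.27² + 0.26² + 0.06² + 0.26² = 0.0225 + 0.0729 + 0.0676 + 0.0036 + 0.0676 = 0.2342
B = 1 / 0.2342 = 4.2699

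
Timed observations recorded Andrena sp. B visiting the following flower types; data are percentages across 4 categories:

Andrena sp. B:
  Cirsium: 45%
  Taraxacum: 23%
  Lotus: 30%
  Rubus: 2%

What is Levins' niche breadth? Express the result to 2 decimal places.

Convert percentages to proportions (divide by 100).
Σpᵢ² = 0.45² + 0.23² + 0.30² + 0.02² = 0.2025 + 0.0529 + 0.0900 + 0.0004 = 0.3458
B = 1 / 0.3458 = 2.8918

2.89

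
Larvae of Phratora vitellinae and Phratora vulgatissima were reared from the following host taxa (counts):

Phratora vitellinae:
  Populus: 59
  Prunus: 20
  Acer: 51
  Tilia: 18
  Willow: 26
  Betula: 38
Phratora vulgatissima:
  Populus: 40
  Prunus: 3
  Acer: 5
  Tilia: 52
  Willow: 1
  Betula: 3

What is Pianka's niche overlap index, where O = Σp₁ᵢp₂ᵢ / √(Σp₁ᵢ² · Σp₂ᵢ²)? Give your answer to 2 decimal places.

Proportions for Phratora vitellinae (n=212): 59/212=0.2783, 20/212=0.0943, 51/212=0.2406, 18/212=0.0849, 26/212=0.1226, 38/212=0.1792
Proportions for Phratora vulgatissima (n=104): 40/104=0.3846, 3/104=0.0288, 5/104=0.0481, 52/104=0.5000, 1/104=0.0096, 3/104=0.0288
Σ p₁ᵢp₂ᵢ = 0.107034 + 0.002716 + 0.011573 + 0.042450 + 0.001177 + 0.005161 = 0.170111
Σp_1ᵢ² = 0.2783² + 0.0943² + 0.2406² + 0.0849² + 0.1226² + 0.1792² = 0.077451 + 0.008892 + 0.057888 + 0.007208 + 0.015031 + 0.032113 = 0.198583
Σp_2ᵢ² = 0.3846² + 0.0288² + 0.0481² + 0.5000² + 0.0096² + 0.0288² = 0.147917 + 0.000829 + 0.002314 + 0.250000 + 0.000092 + 0.000829 = 0.401981
O = 0.170111 / √(0.198583 × 0.401981) = 0.170111 / 0.2825360 = 0.6021

0.60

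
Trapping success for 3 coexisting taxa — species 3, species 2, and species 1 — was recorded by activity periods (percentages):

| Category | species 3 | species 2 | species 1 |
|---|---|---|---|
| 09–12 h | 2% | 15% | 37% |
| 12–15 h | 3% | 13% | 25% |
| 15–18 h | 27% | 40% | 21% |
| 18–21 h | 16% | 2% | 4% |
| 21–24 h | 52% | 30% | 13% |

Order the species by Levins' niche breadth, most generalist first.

species 1 > species 2 > species 3

Convert percentages to proportions (divide by 100).
Σp_3ᵢ² = 0.02² + 0.03² + 0.27² + 0.16² + 0.52² = 0.0004 + 0.0009 + 0.0729 + 0.0256 + 0.2704 = 0.3702
B_3 = 1 / 0.3702 = 2.7012
Σp_2ᵢ² = 0.15² + 0.13² + 0.40² + 0.02² + 0.30² = 0.0225 + 0.0169 + 0.1600 + 0.0004 + 0.0900 = 0.2898
B_2 = 1 / 0.2898 = 3.4507
Σp_1ᵢ² = 0.37² + 0.25² + 0.21² + 0.04² + 0.13² = 0.1369 + 0.0625 + 0.0441 + 0.0016 + 0.0169 = 0.2620
B_1 = 1 / 0.2620 = 3.8168
Ranking by B (broadest → narrowest): species 1 (3.82) > species 2 (3.45) > species 3 (2.70)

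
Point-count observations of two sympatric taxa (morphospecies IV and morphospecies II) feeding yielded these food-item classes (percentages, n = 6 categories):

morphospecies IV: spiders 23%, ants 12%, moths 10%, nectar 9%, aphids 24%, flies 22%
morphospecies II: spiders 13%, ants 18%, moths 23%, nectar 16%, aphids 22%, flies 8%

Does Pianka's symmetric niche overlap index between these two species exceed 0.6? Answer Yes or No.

Convert percentages to proportions (divide by 100).
Σ p₁ᵢp₂ᵢ = 0.0299 + 0.0216 + 0.0230 + 0.0144 + 0.0528 + 0.0176 = 0.1593
Σp_1ᵢ² = 0.23² + 0.12² + 0.10² + 0.09² + 0.24² + 0.22² = 0.0529 + 0.0144 + 0.0100 + 0.0081 + 0.0576 + 0.0484 = 0.1914
Σp_2ᵢ² = 0.13² + 0.18² + 0.23² + 0.16² + 0.22² + 0.08² = 0.0169 + 0.0324 + 0.0529 + 0.0256 + 0.0484 + 0.0064 = 0.1826
O = 0.1593 / √(0.1914 × 0.1826) = 0.1593 / 0.18695 = 0.8521
O = 0.8521 > 0.6 → Yes.

Yes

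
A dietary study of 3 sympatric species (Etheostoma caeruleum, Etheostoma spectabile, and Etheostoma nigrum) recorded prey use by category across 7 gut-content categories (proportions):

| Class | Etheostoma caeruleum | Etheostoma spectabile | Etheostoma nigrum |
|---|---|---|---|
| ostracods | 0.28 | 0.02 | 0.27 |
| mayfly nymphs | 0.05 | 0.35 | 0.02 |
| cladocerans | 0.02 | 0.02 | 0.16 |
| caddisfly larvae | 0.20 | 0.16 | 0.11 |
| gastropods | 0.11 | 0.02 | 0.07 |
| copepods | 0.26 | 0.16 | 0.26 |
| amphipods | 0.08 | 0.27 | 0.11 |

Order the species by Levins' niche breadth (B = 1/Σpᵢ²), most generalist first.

Etheostoma nigrum > Etheostoma caeruleum > Etheostoma spectabile

Σp_caerᵢ² = 0.28² + 0.05² + 0.02² + 0.20² + 0.11² + 0.26² + 0.08² = 0.0784 + 0.0025 + 0.0004 + 0.0400 + 0.0121 + 0.0676 + 0.0064 = 0.2074
B_caer = 1 / 0.2074 = 4.8216
Σp_specᵢ² = 0.02² + 0.35² + 0.02² + 0.16² + 0.02² + 0.16² + 0.27² = 0.0004 + 0.1225 + 0.0004 + 0.0256 + 0.0004 + 0.0256 + 0.0729 = 0.2478
B_spec = 1 / 0.2478 = 4.0355
Σp_nigrᵢ² = 0.27² + 0.02² + 0.16² + 0.11² + 0.07² + 0.26² + 0.11² = 0.0729 + 0.0004 + 0.0256 + 0.0121 + 0.0049 + 0.0676 + 0.0121 = 0.1956
B_nigr = 1 / 0.1956 = 5.1125
Ranking by B (broadest → narrowest): Etheostoma nigrum (5.11) > Etheostoma caeruleum (4.82) > Etheostoma spectabile (4.04)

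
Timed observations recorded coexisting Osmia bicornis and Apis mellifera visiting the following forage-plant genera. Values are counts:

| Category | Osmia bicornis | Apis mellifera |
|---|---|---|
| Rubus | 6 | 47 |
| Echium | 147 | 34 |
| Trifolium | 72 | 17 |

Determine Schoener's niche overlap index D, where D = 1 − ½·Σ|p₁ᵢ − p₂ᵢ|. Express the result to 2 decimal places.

0.55

Proportions for Osmia bicornis (n=225): 6/225=0.0267, 147/225=0.6533, 72/225=0.3200
Proportions for Apis mellifera (n=98): 47/98=0.4796, 34/98=0.3469, 17/98=0.1735
Σ|p₁ᵢ − p₂ᵢ| = 0.4529 + 0.3064 + 0.1465 = 0.9058
D = 1 − ½ × 0.9058 = 1 − 0.45290 = 0.54710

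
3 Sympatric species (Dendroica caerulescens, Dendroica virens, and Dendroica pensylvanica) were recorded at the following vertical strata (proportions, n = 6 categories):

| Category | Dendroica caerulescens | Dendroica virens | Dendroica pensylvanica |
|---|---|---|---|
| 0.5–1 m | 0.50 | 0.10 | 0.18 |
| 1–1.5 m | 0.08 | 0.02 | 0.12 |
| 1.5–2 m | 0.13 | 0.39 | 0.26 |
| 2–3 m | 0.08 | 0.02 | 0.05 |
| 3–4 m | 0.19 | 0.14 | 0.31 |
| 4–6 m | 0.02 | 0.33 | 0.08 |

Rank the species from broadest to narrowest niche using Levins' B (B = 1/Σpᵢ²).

Σp_caerᵢ² = 0.50² + 0.08² + 0.13² + 0.08² + 0.19² + 0.02² = 0.2500 + 0.0064 + 0.0169 + 0.0064 + 0.0361 + 0.0004 = 0.3162
B_caer = 1 / 0.3162 = 3.1626
Σp_vireᵢ² = 0.10² + 0.02² + 0.39² + 0.02² + 0.14² + 0.33² = 0.0100 + 0.0004 + 0.1521 + 0.0004 + 0.0196 + 0.1089 = 0.2914
B_vire = 1 / 0.2914 = 3.4317
Σp_pensᵢ² = 0.18² + 0.12² + 0.26² + 0.05² + 0.31² + 0.08² = 0.0324 + 0.0144 + 0.0676 + 0.0025 + 0.0961 + 0.0064 = 0.2194
B_pens = 1 / 0.2194 = 4.5579
Ranking by B (broadest → narrowest): Dendroica pensylvanica (4.56) > Dendroica virens (3.43) > Dendroica caerulescens (3.16)

Dendroica pensylvanica > Dendroica virens > Dendroica caerulescens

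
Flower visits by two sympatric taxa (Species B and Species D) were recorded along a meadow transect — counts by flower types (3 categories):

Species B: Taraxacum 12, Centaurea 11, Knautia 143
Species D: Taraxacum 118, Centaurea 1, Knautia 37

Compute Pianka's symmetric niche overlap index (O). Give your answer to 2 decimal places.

Proportions for Species B (n=166): 12/166=0.0723, 11/166=0.0663, 143/166=0.8614
Proportions for Species D (n=156): 118/156=0.7564, 1/156=0.0064, 37/156=0.2372
Σ p₁ᵢp₂ᵢ = 0.054688 + 0.000424 + 0.204324 = 0.259436
Σp_1ᵢ² = 0.0723² + 0.0663² + 0.8614² = 0.005227 + 0.004396 + 0.742010 = 0.751633
Σp_2ᵢ² = 0.7564² + 0.0064² + 0.2372² = 0.572141 + 0.000041 + 0.056264 = 0.628446
O = 0.259436 / √(0.751633 × 0.628446) = 0.259436 / 0.6872851 = 0.3775

0.38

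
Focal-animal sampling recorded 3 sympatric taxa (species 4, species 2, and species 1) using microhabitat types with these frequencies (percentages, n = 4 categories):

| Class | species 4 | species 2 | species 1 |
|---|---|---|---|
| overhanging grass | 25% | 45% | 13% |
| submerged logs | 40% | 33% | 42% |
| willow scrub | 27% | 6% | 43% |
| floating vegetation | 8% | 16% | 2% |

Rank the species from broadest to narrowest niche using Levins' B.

Convert percentages to proportions (divide by 100).
Σp_4ᵢ² = 0.25² + 0.40² + 0.27² + 0.08² = 0.0625 + 0.1600 + 0.0729 + 0.0064 = 0.3018
B_4 = 1 / 0.3018 = 3.3135
Σp_2ᵢ² = 0.45² + 0.33² + 0.06² + 0.16² = 0.2025 + 0.1089 + 0.0036 + 0.0256 = 0.3406
B_2 = 1 / 0.3406 = 2.9360
Σp_1ᵢ² = 0.13² + 0.42² + 0.43² + 0.02² = 0.0169 + 0.1764 + 0.1849 + 0.0004 = 0.3786
B_1 = 1 / 0.3786 = 2.6413
Ranking by B (broadest → narrowest): species 4 (3.31) > species 2 (2.94) > species 1 (2.64)

species 4 > species 2 > species 1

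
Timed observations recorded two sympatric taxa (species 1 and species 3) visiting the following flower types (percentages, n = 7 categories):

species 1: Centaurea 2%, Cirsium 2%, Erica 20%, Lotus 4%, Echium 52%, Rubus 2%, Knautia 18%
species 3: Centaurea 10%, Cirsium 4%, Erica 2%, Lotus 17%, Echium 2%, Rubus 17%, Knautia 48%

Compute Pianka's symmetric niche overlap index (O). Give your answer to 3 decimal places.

0.353

Convert percentages to proportions (divide by 100).
Σ p₁ᵢp₂ᵢ = 0.0020 + 0.0008 + 0.0040 + 0.0068 + 0.0104 + 0.0034 + 0.0864 = 0.1138
Σp_1ᵢ² = 0.02² + 0.02² + 0.20² + 0.04² + 0.52² + 0.02² + 0.18² = 0.0004 + 0.0004 + 0.0400 + 0.0016 + 0.2704 + 0.0004 + 0.0324 = 0.3456
Σp_2ᵢ² = 0.10² + 0.04² + 0.02² + 0.17² + 0.02² + 0.17² + 0.48² = 0.0100 + 0.0016 + 0.0004 + 0.0289 + 0.0004 + 0.0289 + 0.2304 = 0.3006
O = 0.1138 / √(0.3456 × 0.3006) = 0.1138 / 0.322316 = 0.35307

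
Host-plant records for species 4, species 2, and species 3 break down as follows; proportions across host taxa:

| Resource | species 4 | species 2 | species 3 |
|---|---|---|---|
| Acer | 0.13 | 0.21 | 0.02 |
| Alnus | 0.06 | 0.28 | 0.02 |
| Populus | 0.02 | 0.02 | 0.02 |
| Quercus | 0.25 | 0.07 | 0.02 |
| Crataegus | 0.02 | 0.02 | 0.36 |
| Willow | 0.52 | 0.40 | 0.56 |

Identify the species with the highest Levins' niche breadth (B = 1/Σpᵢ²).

species 2

Σp_4ᵢ² = 0.13² + 0.06² + 0.02² + 0.25² + 0.02² + 0.52² = 0.0169 + 0.0036 + 0.0004 + 0.0625 + 0.0004 + 0.2704 = 0.3542
B_4 = 1 / 0.3542 = 2.8233
Σp_2ᵢ² = 0.21² + 0.28² + 0.02² + 0.07² + 0.02² + 0.40² = 0.0441 + 0.0784 + 0.0004 + 0.0049 + 0.0004 + 0.1600 = 0.2882
B_2 = 1 / 0.2882 = 3.4698
Σp_3ᵢ² = 0.02² + 0.02² + 0.02² + 0.02² + 0.36² + 0.56² = 0.0004 + 0.0004 + 0.0004 + 0.0004 + 0.1296 + 0.3136 = 0.4448
B_3 = 1 / 0.4448 = 2.2482
Highest B → broadest niche (most generalist): species 2 (B = 3.47).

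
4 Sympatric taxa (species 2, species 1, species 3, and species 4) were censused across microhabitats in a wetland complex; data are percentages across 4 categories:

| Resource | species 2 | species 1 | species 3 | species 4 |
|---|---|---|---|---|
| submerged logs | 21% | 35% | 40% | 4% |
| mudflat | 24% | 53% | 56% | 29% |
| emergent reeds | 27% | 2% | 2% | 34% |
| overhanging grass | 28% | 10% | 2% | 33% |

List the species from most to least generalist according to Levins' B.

Convert percentages to proportions (divide by 100).
Σp_2ᵢ² = 0.21² + 0.24² + 0.27² + 0.28² = 0.0441 + 0.0576 + 0.0729 + 0.0784 = 0.2530
B_2 = 1 / 0.2530 = 3.9526
Σp_1ᵢ² = 0.35² + 0.53² + 0.02² + 0.10² = 0.1225 + 0.2809 + 0.0004 + 0.0100 = 0.4138
B_1 = 1 / 0.4138 = 2.4166
Σp_3ᵢ² = 0.40² + 0.56² + 0.02² + 0.02² = 0.1600 + 0.3136 + 0.0004 + 0.0004 = 0.4744
B_3 = 1 / 0.4744 = 2.1079
Σp_4ᵢ² = 0.04² + 0.29² + 0.34² + 0.33² = 0.0016 + 0.0841 + 0.1156 + 0.1089 = 0.3102
B_4 = 1 / 0.3102 = 3.2237
Ranking by B (broadest → narrowest): species 2 (3.95) > species 4 (3.22) > species 1 (2.42) > species 3 (2.11)

species 2 > species 4 > species 1 > species 3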